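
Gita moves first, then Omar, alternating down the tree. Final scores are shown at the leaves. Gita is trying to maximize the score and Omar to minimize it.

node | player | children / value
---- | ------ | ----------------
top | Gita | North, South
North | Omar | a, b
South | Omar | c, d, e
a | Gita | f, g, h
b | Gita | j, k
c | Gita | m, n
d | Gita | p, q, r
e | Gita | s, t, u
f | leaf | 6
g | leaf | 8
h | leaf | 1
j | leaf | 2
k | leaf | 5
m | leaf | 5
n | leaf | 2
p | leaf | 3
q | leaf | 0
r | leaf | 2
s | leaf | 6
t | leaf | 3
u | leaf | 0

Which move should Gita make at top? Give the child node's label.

North

a (Gita): max(6, 8, 1) = 8
b (Gita): max(2, 5) = 5
North (Omar): min(8, 5) = 5
c (Gita): max(5, 2) = 5
d (Gita): max(3, 0, 2) = 3
e (Gita): max(6, 3, 0) = 6
South (Omar): min(5, 3, 6) = 3
top (Gita): max(5, 3) = 5
Gita at top wants the highest of {North=5, South=3}, so chooses North.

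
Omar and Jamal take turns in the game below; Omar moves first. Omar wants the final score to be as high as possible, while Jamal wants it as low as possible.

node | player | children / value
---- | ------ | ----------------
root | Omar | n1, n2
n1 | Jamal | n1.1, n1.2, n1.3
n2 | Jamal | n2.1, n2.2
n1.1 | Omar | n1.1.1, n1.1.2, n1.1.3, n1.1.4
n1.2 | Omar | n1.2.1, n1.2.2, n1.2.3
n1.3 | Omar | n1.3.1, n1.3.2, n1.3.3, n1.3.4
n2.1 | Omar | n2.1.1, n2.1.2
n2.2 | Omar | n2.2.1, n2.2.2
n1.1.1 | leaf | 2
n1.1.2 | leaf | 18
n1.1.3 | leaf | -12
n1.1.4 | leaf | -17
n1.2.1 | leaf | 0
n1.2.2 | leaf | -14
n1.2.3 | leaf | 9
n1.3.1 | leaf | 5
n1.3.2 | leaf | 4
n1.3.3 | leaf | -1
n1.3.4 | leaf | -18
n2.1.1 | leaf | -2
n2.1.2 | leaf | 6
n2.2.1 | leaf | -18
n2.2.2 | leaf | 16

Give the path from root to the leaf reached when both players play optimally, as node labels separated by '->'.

n1.1 (Omar): max(2, 18, -12, -17) = 18
n1.2 (Omar): max(0, -14, 9) = 9
n1.3 (Omar): max(5, 4, -1, -18) = 5
n1 (Jamal): min(18, 9, 5) = 5
n2.1 (Omar): max(-2, 6) = 6
n2.2 (Omar): max(-18, 16) = 16
n2 (Jamal): min(6, 16) = 6
root (Omar): max(5, 6) = 6
At root, Omar picks n2 (highest: 6).
At n2, Jamal picks n2.1 (lowest: 6).
At n2.1, Omar picks n2.1.2 (highest: 6).
Terminal value 6.

root -> n2 -> n2.1 -> n2.1.2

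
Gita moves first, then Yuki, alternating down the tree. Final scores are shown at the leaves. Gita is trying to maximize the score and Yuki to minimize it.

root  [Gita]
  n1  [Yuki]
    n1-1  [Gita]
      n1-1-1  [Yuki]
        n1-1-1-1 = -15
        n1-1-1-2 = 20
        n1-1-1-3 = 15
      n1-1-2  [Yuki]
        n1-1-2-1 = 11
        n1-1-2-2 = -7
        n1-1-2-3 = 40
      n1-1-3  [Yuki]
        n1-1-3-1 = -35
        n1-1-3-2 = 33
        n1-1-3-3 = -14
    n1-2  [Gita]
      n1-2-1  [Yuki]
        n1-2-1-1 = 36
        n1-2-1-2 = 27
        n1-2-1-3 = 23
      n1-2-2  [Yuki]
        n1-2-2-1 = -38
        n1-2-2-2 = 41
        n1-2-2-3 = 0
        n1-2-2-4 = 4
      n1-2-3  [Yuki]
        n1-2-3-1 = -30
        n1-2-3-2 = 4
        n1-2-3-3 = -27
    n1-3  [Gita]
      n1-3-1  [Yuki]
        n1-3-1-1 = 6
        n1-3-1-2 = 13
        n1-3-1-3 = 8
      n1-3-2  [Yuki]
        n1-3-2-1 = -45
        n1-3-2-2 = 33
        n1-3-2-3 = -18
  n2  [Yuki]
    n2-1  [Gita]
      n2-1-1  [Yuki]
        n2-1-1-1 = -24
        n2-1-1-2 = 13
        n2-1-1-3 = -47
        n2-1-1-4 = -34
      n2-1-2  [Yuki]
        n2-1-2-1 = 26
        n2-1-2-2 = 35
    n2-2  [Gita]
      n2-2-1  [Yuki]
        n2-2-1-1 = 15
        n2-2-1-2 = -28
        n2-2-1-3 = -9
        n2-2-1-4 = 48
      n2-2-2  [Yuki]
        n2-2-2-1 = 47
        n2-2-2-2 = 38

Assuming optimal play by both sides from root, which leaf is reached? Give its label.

n1-1-1 (Yuki): min(-15, 20, 15) = -15
n1-1-2 (Yuki): min(11, -7, 40) = -7
n1-1-3 (Yuki): min(-35, 33, -14) = -35
n1-1 (Gita): max(-15, -7, -35) = -7
n1-2-1 (Yuki): min(36, 27, 23) = 23
n1-2-2 (Yuki): min(-38, 41, 0, 4) = -38
n1-2-3 (Yuki): min(-30, 4, -27) = -30
n1-2 (Gita): max(23, -38, -30) = 23
n1-3-1 (Yuki): min(6, 13, 8) = 6
n1-3-2 (Yuki): min(-45, 33, -18) = -45
n1-3 (Gita): max(6, -45) = 6
n1 (Yuki): min(-7, 23, 6) = -7
n2-1-1 (Yuki): min(-24, 13, -47, -34) = -47
n2-1-2 (Yuki): min(26, 35) = 26
n2-1 (Gita): max(-47, 26) = 26
n2-2-1 (Yuki): min(15, -28, -9, 48) = -28
n2-2-2 (Yuki): min(47, 38) = 38
n2-2 (Gita): max(-28, 38) = 38
n2 (Yuki): min(26, 38) = 26
root (Gita): max(-7, 26) = 26
At root, Gita picks n2 (highest: 26).
At n2, Yuki picks n2-1 (lowest: 26).
At n2-1, Gita picks n2-1-2 (highest: 26).
At n2-1-2, Yuki picks n2-1-2-1 (lowest: 26).
Terminal value 26.

n2-1-2-1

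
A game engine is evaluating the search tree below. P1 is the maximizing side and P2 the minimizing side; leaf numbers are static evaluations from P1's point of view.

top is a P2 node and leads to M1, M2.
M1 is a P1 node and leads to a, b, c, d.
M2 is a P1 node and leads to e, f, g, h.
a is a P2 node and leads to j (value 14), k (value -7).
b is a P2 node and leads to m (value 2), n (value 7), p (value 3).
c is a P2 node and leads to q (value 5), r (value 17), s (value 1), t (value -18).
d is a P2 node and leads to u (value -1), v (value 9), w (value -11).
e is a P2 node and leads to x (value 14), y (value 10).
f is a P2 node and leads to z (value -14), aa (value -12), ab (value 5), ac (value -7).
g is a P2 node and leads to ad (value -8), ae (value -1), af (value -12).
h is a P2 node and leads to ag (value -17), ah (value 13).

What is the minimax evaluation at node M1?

a (P2): min(14, -7) = -7
b (P2): min(2, 7, 3) = 2
c (P2): min(5, 17, 1, -18) = -18
d (P2): min(-1, 9, -11) = -11
M1 (P1): max(-7, 2, -18, -11) = 2

2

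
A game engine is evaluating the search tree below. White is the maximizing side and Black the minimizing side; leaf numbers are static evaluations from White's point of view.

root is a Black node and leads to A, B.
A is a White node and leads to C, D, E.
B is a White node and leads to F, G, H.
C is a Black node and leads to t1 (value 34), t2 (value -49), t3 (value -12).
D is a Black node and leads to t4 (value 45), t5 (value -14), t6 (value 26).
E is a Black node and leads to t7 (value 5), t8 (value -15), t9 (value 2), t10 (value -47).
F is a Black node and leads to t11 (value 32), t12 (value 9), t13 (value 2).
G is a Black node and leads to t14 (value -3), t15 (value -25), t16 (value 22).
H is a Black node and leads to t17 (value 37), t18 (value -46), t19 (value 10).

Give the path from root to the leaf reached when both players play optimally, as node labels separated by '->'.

C (Black): min(34, -49, -12) = -49
D (Black): min(45, -14, 26) = -14
E (Black): min(5, -15, 2, -47) = -47
A (White): max(-49, -14, -47) = -14
F (Black): min(32, 9, 2) = 2
G (Black): min(-3, -25, 22) = -25
H (Black): min(37, -46, 10) = -46
B (White): max(2, -25, -46) = 2
root (Black): min(-14, 2) = -14
At root, Black picks A (lowest: -14).
At A, White picks D (highest: -14).
At D, Black picks t5 (lowest: -14).
Terminal value -14.

root -> A -> D -> t5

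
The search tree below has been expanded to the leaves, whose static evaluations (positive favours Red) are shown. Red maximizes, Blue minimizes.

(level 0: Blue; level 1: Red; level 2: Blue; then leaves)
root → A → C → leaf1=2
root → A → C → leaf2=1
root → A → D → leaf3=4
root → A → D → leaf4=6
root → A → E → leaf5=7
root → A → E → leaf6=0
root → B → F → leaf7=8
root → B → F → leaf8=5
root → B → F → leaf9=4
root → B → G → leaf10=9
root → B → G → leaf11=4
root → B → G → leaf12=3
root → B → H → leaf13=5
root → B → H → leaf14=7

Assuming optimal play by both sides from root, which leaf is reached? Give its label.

leaf3

C (Blue): min(2, 1) = 1
D (Blue): min(4, 6) = 4
E (Blue): min(7, 0) = 0
A (Red): max(1, 4, 0) = 4
F (Blue): min(8, 5, 4) = 4
G (Blue): min(9, 4, 3) = 3
H (Blue): min(5, 7) = 5
B (Red): max(4, 3, 5) = 5
root (Blue): min(4, 5) = 4
At root, Blue picks A (lowest: 4).
At A, Red picks D (highest: 4).
At D, Blue picks leaf3 (lowest: 4).
Terminal value 4.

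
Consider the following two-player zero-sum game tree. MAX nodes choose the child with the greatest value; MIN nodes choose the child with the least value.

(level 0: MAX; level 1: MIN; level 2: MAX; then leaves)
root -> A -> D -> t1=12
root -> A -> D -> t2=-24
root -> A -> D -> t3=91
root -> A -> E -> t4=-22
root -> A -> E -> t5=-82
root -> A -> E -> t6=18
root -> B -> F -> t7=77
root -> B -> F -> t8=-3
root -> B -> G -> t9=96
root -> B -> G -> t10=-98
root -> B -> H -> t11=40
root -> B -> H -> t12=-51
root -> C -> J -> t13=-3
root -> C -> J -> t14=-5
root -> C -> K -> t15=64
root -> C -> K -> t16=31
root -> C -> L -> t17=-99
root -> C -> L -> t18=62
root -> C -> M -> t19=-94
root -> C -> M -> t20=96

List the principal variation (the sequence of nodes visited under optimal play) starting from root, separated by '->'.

D (MAX): max(12, -24, 91) = 91
E (MAX): max(-22, -82, 18) = 18
A (MIN): min(91, 18) = 18
F (MAX): max(77, -3) = 77
G (MAX): max(96, -98) = 96
H (MAX): max(40, -51) = 40
B (MIN): min(77, 96, 40) = 40
J (MAX): max(-3, -5) = -3
K (MAX): max(64, 31) = 64
L (MAX): max(-99, 62) = 62
M (MAX): max(-94, 96) = 96
C (MIN): min(-3, 64, 62, 96) = -3
root (MAX): max(18, 40, -3) = 40
At root, MAX picks B (highest: 40).
At B, MIN picks H (lowest: 40).
At H, MAX picks t11 (highest: 40).
Terminal value 40.

root -> B -> H -> t11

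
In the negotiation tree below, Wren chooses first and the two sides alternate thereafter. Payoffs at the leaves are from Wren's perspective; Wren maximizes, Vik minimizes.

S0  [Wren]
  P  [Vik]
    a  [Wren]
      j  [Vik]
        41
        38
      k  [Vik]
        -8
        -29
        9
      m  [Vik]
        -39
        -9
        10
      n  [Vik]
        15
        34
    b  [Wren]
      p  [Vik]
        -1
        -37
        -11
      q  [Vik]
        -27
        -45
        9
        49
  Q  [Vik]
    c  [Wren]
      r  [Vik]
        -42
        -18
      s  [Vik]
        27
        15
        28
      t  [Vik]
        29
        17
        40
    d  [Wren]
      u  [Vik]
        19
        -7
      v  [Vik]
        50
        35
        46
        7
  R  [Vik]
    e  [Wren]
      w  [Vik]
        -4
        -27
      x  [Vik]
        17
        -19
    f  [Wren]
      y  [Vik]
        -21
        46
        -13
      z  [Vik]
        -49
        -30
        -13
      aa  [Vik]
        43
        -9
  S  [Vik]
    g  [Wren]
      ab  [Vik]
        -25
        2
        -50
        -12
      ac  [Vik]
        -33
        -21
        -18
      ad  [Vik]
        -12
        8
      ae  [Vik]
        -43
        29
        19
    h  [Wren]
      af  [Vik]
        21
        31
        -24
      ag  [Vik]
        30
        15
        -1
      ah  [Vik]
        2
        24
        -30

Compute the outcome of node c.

r (Vik): min(-42, -18) = -42
s (Vik): min(27, 15, 28) = 15
t (Vik): min(29, 17, 40) = 17
c (Wren): max(-42, 15, 17) = 17

17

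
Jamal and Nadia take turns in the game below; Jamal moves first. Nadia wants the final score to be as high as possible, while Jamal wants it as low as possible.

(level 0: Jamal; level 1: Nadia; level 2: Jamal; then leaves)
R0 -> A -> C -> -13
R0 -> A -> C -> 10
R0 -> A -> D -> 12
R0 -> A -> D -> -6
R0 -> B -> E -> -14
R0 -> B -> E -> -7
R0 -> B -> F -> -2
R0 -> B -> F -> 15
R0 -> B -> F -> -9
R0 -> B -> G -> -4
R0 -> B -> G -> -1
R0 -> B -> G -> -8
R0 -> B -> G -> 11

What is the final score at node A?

-6

C (Jamal): min(-13, 10) = -13
D (Jamal): min(12, -6) = -6
A (Nadia): max(-13, -6) = -6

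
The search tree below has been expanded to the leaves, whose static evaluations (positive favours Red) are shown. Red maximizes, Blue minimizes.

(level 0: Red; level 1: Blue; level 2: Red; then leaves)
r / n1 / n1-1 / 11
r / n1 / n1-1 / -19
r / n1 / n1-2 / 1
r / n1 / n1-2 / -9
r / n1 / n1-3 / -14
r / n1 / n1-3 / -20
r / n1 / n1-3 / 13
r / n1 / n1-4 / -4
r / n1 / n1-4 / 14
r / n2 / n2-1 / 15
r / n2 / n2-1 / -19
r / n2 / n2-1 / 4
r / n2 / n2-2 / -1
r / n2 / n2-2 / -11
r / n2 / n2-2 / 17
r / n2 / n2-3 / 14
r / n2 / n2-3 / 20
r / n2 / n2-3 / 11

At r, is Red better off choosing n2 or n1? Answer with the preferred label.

n2

n2-1 (Red): max(15, -19, 4) = 15
n2-2 (Red): max(-1, -11, 17) = 17
n2-3 (Red): max(14, 20, 11) = 20
n2 (Blue): min(15, 17, 20) = 15
n1-1 (Red): max(11, -19) = 11
n1-2 (Red): max(1, -9) = 1
n1-3 (Red): max(-14, -20, 13) = 13
n1-4 (Red): max(-4, 14) = 14
n1 (Blue): min(11, 1, 13, 14) = 1
Red prefers the higher value; n2=15, n1=1. n2 is better since 15 > 1.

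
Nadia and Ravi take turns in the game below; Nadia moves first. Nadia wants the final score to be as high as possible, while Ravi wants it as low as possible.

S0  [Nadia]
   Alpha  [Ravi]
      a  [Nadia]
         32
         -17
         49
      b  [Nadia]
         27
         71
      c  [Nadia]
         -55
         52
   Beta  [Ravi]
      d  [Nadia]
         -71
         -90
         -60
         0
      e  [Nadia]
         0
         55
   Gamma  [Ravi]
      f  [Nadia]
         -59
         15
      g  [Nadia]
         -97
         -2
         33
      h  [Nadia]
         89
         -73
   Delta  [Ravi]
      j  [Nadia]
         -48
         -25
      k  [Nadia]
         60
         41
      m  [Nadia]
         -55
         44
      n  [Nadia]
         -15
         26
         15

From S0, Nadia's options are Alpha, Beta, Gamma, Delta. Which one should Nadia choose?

a (Nadia): max(32, -17, 49) = 49
b (Nadia): max(27, 71) = 71
c (Nadia): max(-55, 52) = 52
Alpha (Ravi): min(49, 71, 52) = 49
d (Nadia): max(-71, -90, -60, 0) = 0
e (Nadia): max(0, 55) = 55
Beta (Ravi): min(0, 55) = 0
f (Nadia): max(-59, 15) = 15
g (Nadia): max(-97, -2, 33) = 33
h (Nadia): max(89, -73) = 89
Gamma (Ravi): min(15, 33, 89) = 15
j (Nadia): max(-48, -25) = -25
k (Nadia): max(60, 41) = 60
m (Nadia): max(-55, 44) = 44
n (Nadia): max(-15, 26, 15) = 26
Delta (Ravi): min(-25, 60, 44, 26) = -25
S0 (Nadia): max(49, 0, 15, -25) = 49
Nadia at S0 wants the highest of {Alpha=49, Beta=0, Gamma=15, Delta=-25}, so chooses Alpha.

Alpha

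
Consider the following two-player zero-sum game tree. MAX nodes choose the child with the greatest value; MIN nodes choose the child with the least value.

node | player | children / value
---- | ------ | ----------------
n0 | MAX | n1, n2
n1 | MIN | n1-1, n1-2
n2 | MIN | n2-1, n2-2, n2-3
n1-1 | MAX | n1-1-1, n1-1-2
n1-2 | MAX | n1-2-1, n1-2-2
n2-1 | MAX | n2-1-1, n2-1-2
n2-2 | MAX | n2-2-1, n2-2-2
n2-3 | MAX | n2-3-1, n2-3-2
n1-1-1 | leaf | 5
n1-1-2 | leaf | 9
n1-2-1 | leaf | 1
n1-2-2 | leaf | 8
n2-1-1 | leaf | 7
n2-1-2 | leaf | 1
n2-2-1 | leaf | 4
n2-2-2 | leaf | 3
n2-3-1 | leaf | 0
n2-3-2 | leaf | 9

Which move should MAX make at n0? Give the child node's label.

n1-1 (MAX): max(5, 9) = 9
n1-2 (MAX): max(1, 8) = 8
n1 (MIN): min(9, 8) = 8
n2-1 (MAX): max(7, 1) = 7
n2-2 (MAX): max(4, 3) = 4
n2-3 (MAX): max(0, 9) = 9
n2 (MIN): min(7, 4, 9) = 4
n0 (MAX): max(8, 4) = 8
MAX at n0 wants the highest of {n1=8, n2=4}, so chooses n1.

n1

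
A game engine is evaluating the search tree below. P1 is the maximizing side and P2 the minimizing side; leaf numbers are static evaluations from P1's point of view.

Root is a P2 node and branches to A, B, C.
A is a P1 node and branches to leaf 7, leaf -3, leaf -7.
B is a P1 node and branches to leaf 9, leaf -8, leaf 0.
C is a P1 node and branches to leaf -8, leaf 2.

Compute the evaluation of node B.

B (P1): max(9, -8, 0) = 9

9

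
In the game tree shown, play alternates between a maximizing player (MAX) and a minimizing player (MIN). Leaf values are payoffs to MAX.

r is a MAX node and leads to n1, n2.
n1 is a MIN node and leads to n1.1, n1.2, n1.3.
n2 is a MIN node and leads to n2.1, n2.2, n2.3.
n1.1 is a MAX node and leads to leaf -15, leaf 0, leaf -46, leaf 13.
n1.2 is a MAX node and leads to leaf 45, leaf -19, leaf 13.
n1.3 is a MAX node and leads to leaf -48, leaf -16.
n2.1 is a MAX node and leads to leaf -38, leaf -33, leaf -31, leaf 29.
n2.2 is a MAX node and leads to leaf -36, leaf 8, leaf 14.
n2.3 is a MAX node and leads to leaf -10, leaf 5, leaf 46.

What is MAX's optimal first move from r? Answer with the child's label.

n2

n1.1 (MAX): max(-15, 0, -46, 13) = 13
n1.2 (MAX): max(45, -19, 13) = 45
n1.3 (MAX): max(-48, -16) = -16
n1 (MIN): min(13, 45, -16) = -16
n2.1 (MAX): max(-38, -33, -31, 29) = 29
n2.2 (MAX): max(-36, 8, 14) = 14
n2.3 (MAX): max(-10, 5, 46) = 46
n2 (MIN): min(29, 14, 46) = 14
r (MAX): max(-16, 14) = 14
MAX at r wants the highest of {n1=-16, n2=14}, so chooses n2.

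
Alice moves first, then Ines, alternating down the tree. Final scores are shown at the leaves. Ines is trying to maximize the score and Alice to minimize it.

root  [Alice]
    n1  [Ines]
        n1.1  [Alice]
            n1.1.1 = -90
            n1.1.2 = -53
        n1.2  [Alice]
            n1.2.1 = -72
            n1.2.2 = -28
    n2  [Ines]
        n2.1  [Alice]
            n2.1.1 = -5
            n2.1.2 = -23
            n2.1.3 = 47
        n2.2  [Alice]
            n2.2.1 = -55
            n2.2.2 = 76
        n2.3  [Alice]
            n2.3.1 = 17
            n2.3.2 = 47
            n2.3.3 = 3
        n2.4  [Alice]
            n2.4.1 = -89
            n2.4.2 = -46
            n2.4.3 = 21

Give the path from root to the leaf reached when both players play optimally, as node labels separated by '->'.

n1.1 (Alice): min(-90, -53) = -90
n1.2 (Alice): min(-72, -28) = -72
n1 (Ines): max(-90, -72) = -72
n2.1 (Alice): min(-5, -23, 47) = -23
n2.2 (Alice): min(-55, 76) = -55
n2.3 (Alice): min(17, 47, 3) = 3
n2.4 (Alice): min(-89, -46, 21) = -89
n2 (Ines): max(-23, -55, 3, -89) = 3
root (Alice): min(-72, 3) = -72
At root, Alice picks n1 (lowest: -72).
At n1, Ines picks n1.2 (highest: -72).
At n1.2, Alice picks n1.2.1 (lowest: -72).
Terminal value -72.

root -> n1 -> n1.2 -> n1.2.1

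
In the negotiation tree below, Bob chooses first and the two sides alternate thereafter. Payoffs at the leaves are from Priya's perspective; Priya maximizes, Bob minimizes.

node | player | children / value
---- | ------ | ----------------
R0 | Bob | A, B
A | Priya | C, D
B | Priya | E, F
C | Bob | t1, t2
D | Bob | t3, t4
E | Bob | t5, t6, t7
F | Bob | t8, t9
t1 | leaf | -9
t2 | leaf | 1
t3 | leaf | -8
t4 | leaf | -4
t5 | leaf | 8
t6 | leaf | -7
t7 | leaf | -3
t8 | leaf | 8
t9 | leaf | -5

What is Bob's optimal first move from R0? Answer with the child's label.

C (Bob): min(-9, 1) = -9
D (Bob): min(-8, -4) = -8
A (Priya): max(-9, -8) = -8
E (Bob): min(8, -7, -3) = -7
F (Bob): min(8, -5) = -5
B (Priya): max(-7, -5) = -5
R0 (Bob): min(-8, -5) = -8
Bob at R0 wants the lowest of {A=-8, B=-5}, so chooses A.

A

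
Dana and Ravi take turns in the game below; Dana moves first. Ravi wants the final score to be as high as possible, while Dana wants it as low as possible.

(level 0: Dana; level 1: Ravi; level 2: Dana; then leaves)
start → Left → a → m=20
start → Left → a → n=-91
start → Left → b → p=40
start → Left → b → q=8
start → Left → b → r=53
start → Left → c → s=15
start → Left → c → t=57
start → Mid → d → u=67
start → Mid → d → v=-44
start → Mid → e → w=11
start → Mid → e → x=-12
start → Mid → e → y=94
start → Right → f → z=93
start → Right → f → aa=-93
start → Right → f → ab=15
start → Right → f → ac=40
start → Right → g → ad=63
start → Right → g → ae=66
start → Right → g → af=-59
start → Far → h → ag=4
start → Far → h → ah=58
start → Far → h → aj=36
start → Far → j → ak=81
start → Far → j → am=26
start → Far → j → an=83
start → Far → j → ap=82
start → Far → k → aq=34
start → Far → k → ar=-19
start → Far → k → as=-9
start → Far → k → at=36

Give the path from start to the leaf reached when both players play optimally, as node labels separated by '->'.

a (Dana): min(20, -91) = -91
b (Dana): min(40, 8, 53) = 8
c (Dana): min(15, 57) = 15
Left (Ravi): max(-91, 8, 15) = 15
d (Dana): min(67, -44) = -44
e (Dana): min(11, -12, 94) = -12
Mid (Ravi): max(-44, -12) = -12
f (Dana): min(93, -93, 15, 40) = -93
g (Dana): min(63, 66, -59) = -59
Right (Ravi): max(-93, -59) = -59
h (Dana): min(4, 58, 36) = 4
j (Dana): min(81, 26, 83, 82) = 26
k (Dana): min(34, -19, -9, 36) = -19
Far (Ravi): max(4, 26, -19) = 26
start (Dana): min(15, -12, -59, 26) = -59
At start, Dana picks Right (lowest: -59).
At Right, Ravi picks g (highest: -59).
At g, Dana picks af (lowest: -59).
Terminal value -59.

start -> Right -> g -> af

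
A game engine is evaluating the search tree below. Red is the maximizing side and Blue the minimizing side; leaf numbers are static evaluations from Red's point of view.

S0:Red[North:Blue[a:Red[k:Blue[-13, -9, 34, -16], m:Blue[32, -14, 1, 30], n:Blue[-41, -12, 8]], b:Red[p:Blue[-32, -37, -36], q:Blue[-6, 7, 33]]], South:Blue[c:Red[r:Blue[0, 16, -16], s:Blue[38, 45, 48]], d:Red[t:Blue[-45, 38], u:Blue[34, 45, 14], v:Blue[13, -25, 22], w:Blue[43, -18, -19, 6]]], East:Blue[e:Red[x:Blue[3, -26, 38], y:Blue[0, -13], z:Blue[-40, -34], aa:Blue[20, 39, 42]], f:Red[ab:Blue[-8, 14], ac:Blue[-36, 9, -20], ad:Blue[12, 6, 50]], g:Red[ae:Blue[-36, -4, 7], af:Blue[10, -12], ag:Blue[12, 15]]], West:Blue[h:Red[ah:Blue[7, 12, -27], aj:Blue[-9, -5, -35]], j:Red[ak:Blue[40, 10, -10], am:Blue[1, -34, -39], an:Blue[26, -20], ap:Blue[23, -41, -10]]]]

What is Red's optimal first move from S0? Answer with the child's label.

k (Blue): min(-13, -9, 34, -16) = -16
m (Blue): min(32, -14, 1, 30) = -14
n (Blue): min(-41, -12, 8) = -41
a (Red): max(-16, -14, -41) = -14
p (Blue): min(-32, -37, -36) = -37
q (Blue): min(-6, 7, 33) = -6
b (Red): max(-37, -6) = -6
North (Blue): min(-14, -6) = -14
r (Blue): min(0, 16, -16) = -16
s (Blue): min(38, 45, 48) = 38
c (Red): max(-16, 38) = 38
t (Blue): min(-45, 38) = -45
u (Blue): min(34, 45, 14) = 14
v (Blue): min(13, -25, 22) = -25
w (Blue): min(43, -18, -19, 6) = -19
d (Red): max(-45, 14, -25, -19) = 14
South (Blue): min(38, 14) = 14
x (Blue): min(3, -26, 38) = -26
y (Blue): min(0, -13) = -13
z (Blue): min(-40, -34) = -40
aa (Blue): min(20, 39, 42) = 20
e (Red): max(-26, -13, -40, 20) = 20
ab (Blue): min(-8, 14) = -8
ac (Blue): min(-36, 9, -20) = -36
ad (Blue): min(12, 6, 50) = 6
f (Red): max(-8, -36, 6) = 6
ae (Blue): min(-36, -4, 7) = -36
af (Blue): min(10, -12) = -12
ag (Blue): min(12, 15) = 12
g (Red): max(-36, -12, 12) = 12
East (Blue): min(20, 6, 12) = 6
ah (Blue): min(7, 12, -27) = -27
aj (Blue): min(-9, -5, -35) = -35
h (Red): max(-27, -35) = -27
ak (Blue): min(40, 10, -10) = -10
am (Blue): min(1, -34, -39) = -39
an (Blue): min(26, -20) = -20
ap (Blue): min(23, -41, -10) = -41
j (Red): max(-10, -39, -20, -41) = -10
West (Blue): min(-27, -10) = -27
S0 (Red): max(-14, 14, 6, -27) = 14
Red at S0 wants the highest of {North=-14, South=14, East=6, West=-27}, so chooses South.

South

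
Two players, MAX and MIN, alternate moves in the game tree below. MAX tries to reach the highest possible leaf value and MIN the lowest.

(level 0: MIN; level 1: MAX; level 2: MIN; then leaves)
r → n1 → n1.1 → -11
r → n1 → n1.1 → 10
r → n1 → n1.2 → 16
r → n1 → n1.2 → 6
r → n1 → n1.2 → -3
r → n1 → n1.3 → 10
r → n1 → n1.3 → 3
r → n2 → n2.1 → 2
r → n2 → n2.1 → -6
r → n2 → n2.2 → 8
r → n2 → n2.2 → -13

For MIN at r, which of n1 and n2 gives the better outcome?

n1.1 (MIN): min(-11, 10) = -11
n1.2 (MIN): min(16, 6, -3) = -3
n1.3 (MIN): min(10, 3) = 3
n1 (MAX): max(-11, -3, 3) = 3
n2.1 (MIN): min(2, -6) = -6
n2.2 (MIN): min(8, -13) = -13
n2 (MAX): max(-6, -13) = -6
MIN prefers the lower value; n1=3, n2=-6. n2 is better since -6 < 3.

n2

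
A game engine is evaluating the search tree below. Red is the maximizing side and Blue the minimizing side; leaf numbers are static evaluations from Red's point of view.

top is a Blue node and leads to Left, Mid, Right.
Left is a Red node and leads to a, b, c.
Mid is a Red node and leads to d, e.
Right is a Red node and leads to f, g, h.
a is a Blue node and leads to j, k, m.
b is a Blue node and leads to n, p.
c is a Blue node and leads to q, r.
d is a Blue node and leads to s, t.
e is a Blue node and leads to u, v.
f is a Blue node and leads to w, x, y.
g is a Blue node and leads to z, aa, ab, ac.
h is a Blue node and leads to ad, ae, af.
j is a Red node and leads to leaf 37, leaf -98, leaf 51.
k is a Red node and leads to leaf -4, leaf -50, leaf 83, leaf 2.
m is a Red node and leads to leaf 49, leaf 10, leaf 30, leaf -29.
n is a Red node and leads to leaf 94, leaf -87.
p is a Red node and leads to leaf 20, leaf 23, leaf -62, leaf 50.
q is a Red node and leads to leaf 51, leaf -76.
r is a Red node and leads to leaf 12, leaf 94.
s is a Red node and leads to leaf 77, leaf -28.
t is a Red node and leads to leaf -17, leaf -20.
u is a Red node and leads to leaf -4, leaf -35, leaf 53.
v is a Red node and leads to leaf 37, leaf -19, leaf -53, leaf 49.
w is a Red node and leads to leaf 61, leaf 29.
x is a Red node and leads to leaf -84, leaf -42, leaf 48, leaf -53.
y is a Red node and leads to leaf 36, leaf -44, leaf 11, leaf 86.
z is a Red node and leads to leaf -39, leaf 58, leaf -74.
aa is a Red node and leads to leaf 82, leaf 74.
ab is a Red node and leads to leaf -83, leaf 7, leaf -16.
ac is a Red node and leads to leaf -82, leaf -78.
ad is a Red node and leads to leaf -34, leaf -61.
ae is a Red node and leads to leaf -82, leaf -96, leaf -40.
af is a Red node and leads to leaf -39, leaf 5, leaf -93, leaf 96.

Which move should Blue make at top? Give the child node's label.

Right

j (Red): max(37, -98, 51) = 51
k (Red): max(-4, -50, 83, 2) = 83
m (Red): max(49, 10, 30, -29) = 49
a (Blue): min(51, 83, 49) = 49
n (Red): max(94, -87) = 94
p (Red): max(20, 23, -62, 50) = 50
b (Blue): min(94, 50) = 50
q (Red): max(51, -76) = 51
r (Red): max(12, 94) = 94
c (Blue): min(51, 94) = 51
Left (Red): max(49, 50, 51) = 51
s (Red): max(77, -28) = 77
t (Red): max(-17, -20) = -17
d (Blue): min(77, -17) = -17
u (Red): max(-4, -35, 53) = 53
v (Red): max(37, -19, -53, 49) = 49
e (Blue): min(53, 49) = 49
Mid (Red): max(-17, 49) = 49
w (Red): max(61, 29) = 61
x (Red): max(-84, -42, 48, -53) = 48
y (Red): max(36, -44, 11, 86) = 86
f (Blue): min(61, 48, 86) = 48
z (Red): max(-39, 58, -74) = 58
aa (Red): max(82, 74) = 82
ab (Red): max(-83, 7, -16) = 7
ac (Red): max(-82, -78) = -78
g (Blue): min(58, 82, 7, -78) = -78
ad (Red): max(-34, -61) = -34
ae (Red): max(-82, -96, -40) = -40
af (Red): max(-39, 5, -93, 96) = 96
h (Blue): min(-34, -40, 96) = -40
Right (Red): max(48, -78, -40) = 48
top (Blue): min(51, 49, 48) = 48
Blue at top wants the lowest of {Left=51, Mid=49, Right=48}, so chooses Right.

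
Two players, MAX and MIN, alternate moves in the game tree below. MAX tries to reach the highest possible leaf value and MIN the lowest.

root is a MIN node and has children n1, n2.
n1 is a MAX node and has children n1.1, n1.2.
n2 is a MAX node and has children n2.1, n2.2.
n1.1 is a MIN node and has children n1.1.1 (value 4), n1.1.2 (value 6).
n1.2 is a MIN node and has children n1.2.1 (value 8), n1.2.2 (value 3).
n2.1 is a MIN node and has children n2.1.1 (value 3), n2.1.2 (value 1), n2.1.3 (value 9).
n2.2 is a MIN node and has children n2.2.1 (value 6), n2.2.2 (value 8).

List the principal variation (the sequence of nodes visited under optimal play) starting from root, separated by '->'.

root -> n1 -> n1.1 -> n1.1.1

n1.1 (MIN): min(4, 6) = 4
n1.2 (MIN): min(8, 3) = 3
n1 (MAX): max(4, 3) = 4
n2.1 (MIN): min(3, 1, 9) = 1
n2.2 (MIN): min(6, 8) = 6
n2 (MAX): max(1, 6) = 6
root (MIN): min(4, 6) = 4
At root, MIN picks n1 (lowest: 4).
At n1, MAX picks n1.1 (highest: 4).
At n1.1, MIN picks n1.1.1 (lowest: 4).
Terminal value 4.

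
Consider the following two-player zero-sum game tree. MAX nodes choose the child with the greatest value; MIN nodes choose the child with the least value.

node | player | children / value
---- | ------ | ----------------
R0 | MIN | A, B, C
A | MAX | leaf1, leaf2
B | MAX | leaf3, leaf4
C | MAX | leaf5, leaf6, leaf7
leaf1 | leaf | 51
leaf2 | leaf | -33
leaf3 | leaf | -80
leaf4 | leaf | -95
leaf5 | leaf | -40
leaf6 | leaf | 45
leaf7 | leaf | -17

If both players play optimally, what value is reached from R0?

A (MAX): max(51, -33) = 51
B (MAX): max(-80, -95) = -80
C (MAX): max(-40, 45, -17) = 45
R0 (MIN): min(51, -80, 45) = -80

-80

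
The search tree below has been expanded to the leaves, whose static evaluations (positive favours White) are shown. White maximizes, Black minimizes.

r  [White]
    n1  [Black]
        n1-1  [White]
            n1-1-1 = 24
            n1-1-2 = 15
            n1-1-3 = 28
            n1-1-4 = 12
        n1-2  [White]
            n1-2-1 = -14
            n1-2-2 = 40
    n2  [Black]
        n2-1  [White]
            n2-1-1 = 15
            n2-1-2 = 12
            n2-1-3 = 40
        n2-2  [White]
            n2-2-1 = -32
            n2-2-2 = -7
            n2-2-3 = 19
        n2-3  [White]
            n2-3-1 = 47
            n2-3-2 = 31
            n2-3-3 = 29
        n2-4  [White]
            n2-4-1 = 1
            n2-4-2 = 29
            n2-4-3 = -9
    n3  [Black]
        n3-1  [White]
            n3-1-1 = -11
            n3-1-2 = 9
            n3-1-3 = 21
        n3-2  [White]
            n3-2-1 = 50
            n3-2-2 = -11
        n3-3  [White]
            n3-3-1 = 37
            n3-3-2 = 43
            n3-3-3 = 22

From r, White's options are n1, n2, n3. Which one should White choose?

n1-1 (White): max(24, 15, 28, 12) = 28
n1-2 (White): max(-14, 40) = 40
n1 (Black): min(28, 40) = 28
n2-1 (White): max(15, 12, 40) = 40
n2-2 (White): max(-32, -7, 19) = 19
n2-3 (White): max(47, 31, 29) = 47
n2-4 (White): max(1, 29, -9) = 29
n2 (Black): min(40, 19, 47, 29) = 19
n3-1 (White): max(-11, 9, 21) = 21
n3-2 (White): max(50, -11) = 50
n3-3 (White): max(37, 43, 22) = 43
n3 (Black): min(21, 50, 43) = 21
r (White): max(28, 19, 21) = 28
White at r wants the highest of {n1=28, n2=19, n3=21}, so chooses n1.

n1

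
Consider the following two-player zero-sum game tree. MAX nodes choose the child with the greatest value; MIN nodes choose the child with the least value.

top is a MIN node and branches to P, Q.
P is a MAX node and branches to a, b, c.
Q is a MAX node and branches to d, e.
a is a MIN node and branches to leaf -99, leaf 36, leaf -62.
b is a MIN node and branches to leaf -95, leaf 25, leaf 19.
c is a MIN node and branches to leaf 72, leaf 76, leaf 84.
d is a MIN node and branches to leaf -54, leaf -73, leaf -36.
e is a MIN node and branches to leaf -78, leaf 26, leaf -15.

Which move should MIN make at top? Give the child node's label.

a (MIN): min(-99, 36, -62) = -99
b (MIN): min(-95, 25, 19) = -95
c (MIN): min(72, 76, 84) = 72
P (MAX): max(-99, -95, 72) = 72
d (MIN): min(-54, -73, -36) = -73
e (MIN): min(-78, 26, -15) = -78
Q (MAX): max(-73, -78) = -73
top (MIN): min(72, -73) = -73
MIN at top wants the lowest of {P=72, Q=-73}, so chooses Q.

Q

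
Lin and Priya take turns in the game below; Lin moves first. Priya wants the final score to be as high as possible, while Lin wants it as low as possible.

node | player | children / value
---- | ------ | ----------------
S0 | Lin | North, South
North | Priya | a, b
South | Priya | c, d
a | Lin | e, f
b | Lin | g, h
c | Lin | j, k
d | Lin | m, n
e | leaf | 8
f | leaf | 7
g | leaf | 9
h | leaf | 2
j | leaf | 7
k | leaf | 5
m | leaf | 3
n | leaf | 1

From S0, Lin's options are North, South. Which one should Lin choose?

South

a (Lin): min(8, 7) = 7
b (Lin): min(9, 2) = 2
North (Priya): max(7, 2) = 7
c (Lin): min(7, 5) = 5
d (Lin): min(3, 1) = 1
South (Priya): max(5, 1) = 5
S0 (Lin): min(7, 5) = 5
Lin at S0 wants the lowest of {North=7, South=5}, so chooses South.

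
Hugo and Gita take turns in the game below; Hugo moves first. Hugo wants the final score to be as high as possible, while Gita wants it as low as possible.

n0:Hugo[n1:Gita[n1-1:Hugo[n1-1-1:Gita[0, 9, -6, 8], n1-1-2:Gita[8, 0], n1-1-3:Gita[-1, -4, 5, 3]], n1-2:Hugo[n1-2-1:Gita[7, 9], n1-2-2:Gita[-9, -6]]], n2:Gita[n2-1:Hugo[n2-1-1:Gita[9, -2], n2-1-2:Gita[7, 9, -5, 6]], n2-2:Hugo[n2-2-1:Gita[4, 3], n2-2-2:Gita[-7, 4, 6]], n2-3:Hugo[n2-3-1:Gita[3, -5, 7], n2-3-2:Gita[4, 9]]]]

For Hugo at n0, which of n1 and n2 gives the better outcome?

n1

n1-1-1 (Gita): min(0, 9, -6, 8) = -6
n1-1-2 (Gita): min(8, 0) = 0
n1-1-3 (Gita): min(-1, -4, 5, 3) = -4
n1-1 (Hugo): max(-6, 0, -4) = 0
n1-2-1 (Gita): min(7, 9) = 7
n1-2-2 (Gita): min(-9, -6) = -9
n1-2 (Hugo): max(7, -9) = 7
n1 (Gita): min(0, 7) = 0
n2-1-1 (Gita): min(9, -2) = -2
n2-1-2 (Gita): min(7, 9, -5, 6) = -5
n2-1 (Hugo): max(-2, -5) = -2
n2-2-1 (Gita): min(4, 3) = 3
n2-2-2 (Gita): min(-7, 4, 6) = -7
n2-2 (Hugo): max(3, -7) = 3
n2-3-1 (Gita): min(3, -5, 7) = -5
n2-3-2 (Gita): min(4, 9) = 4
n2-3 (Hugo): max(-5, 4) = 4
n2 (Gita): min(-2, 3, 4) = -2
Hugo prefers the higher value; n1=0, n2=-2. n1 is better since 0 > -2.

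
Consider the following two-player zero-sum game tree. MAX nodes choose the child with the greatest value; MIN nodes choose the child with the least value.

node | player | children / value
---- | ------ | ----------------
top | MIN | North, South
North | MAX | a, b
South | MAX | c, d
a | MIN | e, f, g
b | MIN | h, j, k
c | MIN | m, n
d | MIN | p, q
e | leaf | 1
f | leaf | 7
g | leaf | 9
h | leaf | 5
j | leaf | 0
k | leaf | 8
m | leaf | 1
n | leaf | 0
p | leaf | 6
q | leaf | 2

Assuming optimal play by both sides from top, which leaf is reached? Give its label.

e

a (MIN): min(1, 7, 9) = 1
b (MIN): min(5, 0, 8) = 0
North (MAX): max(1, 0) = 1
c (MIN): min(1, 0) = 0
d (MIN): min(6, 2) = 2
South (MAX): max(0, 2) = 2
top (MIN): min(1, 2) = 1
At top, MIN picks North (lowest: 1).
At North, MAX picks a (highest: 1).
At a, MIN picks e (lowest: 1).
Terminal value 1.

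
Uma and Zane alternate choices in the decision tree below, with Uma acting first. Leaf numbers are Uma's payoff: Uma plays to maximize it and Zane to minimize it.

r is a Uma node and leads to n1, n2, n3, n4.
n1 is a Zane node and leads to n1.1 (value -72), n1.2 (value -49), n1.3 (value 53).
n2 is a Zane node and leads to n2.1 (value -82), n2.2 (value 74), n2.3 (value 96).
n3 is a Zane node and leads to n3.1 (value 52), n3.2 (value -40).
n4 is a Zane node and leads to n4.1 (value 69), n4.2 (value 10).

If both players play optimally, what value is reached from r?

n1 (Zane): min(-72, -49, 53) = -72
n2 (Zane): min(-82, 74, 96) = -82
n3 (Zane): min(52, -40) = -40
n4 (Zane): min(69, 10) = 10
r (Uma): max(-72, -82, -40, 10) = 10

10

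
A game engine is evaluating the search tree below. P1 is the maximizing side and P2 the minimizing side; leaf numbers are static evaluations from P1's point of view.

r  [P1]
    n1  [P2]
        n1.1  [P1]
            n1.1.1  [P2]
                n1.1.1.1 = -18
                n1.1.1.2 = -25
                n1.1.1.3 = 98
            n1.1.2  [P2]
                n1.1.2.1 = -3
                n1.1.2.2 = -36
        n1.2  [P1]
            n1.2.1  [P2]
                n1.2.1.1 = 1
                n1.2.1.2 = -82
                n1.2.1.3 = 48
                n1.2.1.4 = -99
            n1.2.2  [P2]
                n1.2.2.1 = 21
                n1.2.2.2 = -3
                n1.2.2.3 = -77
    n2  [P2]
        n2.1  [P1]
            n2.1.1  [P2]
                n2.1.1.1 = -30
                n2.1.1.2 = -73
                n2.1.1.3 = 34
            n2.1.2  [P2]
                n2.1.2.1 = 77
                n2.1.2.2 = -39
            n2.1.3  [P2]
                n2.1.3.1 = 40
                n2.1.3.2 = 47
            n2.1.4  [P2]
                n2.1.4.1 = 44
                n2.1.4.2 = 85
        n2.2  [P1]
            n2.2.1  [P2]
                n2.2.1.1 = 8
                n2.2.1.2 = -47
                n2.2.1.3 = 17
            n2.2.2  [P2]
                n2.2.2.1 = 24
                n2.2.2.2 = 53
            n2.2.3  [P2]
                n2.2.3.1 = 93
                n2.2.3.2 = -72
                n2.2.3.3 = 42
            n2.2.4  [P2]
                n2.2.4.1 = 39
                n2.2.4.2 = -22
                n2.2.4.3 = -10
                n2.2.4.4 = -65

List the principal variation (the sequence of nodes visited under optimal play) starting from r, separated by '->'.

n1.1.1 (P2): min(-18, -25, 98) = -25
n1.1.2 (P2): min(-3, -36) = -36
n1.1 (P1): max(-25, -36) = -25
n1.2.1 (P2): min(1, -82, 48, -99) = -99
n1.2.2 (P2): min(21, -3, -77) = -77
n1.2 (P1): max(-99, -77) = -77
n1 (P2): min(-25, -77) = -77
n2.1.1 (P2): min(-30, -73, 34) = -73
n2.1.2 (P2): min(77, -39) = -39
n2.1.3 (P2): min(40, 47) = 40
n2.1.4 (P2): min(44, 85) = 44
n2.1 (P1): max(-73, -39, 40, 44) = 44
n2.2.1 (P2): min(8, -47, 17) = -47
n2.2.2 (P2): min(24, 53) = 24
n2.2.3 (P2): min(93, -72, 42) = -72
n2.2.4 (P2): min(39, -22, -10, -65) = -65
n2.2 (P1): max(-47, 24, -72, -65) = 24
n2 (P2): min(44, 24) = 24
r (P1): max(-77, 24) = 24
At r, P1 picks n2 (highest: 24).
At n2, P2 picks n2.2 (lowest: 24).
At n2.2, P1 picks n2.2.2 (highest: 24).
At n2.2.2, P2 picks n2.2.2.1 (lowest: 24).
Terminal value 24.

r -> n2 -> n2.2 -> n2.2.2 -> n2.2.2.1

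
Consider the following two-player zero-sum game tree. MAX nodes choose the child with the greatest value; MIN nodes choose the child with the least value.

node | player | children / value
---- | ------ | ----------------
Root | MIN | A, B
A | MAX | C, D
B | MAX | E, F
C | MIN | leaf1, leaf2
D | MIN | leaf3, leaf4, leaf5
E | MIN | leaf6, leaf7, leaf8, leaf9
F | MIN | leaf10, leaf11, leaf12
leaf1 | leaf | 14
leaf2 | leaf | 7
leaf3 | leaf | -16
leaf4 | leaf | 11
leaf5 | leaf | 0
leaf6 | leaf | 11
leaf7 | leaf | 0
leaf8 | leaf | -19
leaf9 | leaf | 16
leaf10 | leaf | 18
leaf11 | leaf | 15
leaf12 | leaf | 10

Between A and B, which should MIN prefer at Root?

C (MIN): min(14, 7) = 7
D (MIN): min(-16, 11, 0) = -16
A (MAX): max(7, -16) = 7
E (MIN): min(11, 0, -19, 16) = -19
F (MIN): min(18, 15, 10) = 10
B (MAX): max(-19, 10) = 10
MIN prefers the lower value; A=7, B=10. A is better since 7 < 10.

A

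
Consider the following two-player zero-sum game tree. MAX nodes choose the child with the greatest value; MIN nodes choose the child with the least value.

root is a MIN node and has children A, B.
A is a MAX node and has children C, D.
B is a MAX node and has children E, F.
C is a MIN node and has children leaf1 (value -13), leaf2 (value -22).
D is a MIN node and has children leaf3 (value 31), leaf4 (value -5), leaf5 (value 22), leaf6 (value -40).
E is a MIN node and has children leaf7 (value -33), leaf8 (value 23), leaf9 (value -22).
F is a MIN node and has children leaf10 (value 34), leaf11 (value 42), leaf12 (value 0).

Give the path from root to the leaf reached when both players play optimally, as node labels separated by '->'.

root -> A -> C -> leaf2

C (MIN): min(-13, -22) = -22
D (MIN): min(31, -5, 22, -40) = -40
A (MAX): max(-22, -40) = -22
E (MIN): min(-33, 23, -22) = -33
F (MIN): min(34, 42, 0) = 0
B (MAX): max(-33, 0) = 0
root (MIN): min(-22, 0) = -22
At root, MIN picks A (lowest: -22).
At A, MAX picks C (highest: -22).
At C, MIN picks leaf2 (lowest: -22).
Terminal value -22.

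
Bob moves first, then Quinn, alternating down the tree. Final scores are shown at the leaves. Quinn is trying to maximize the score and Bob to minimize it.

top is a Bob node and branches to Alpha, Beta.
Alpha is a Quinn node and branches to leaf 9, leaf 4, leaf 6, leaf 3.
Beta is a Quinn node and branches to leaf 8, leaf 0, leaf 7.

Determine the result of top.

Alpha (Quinn): max(9, 4, 6, 3) = 9
Beta (Quinn): max(8, 0, 7) = 8
top (Bob): min(9, 8) = 8

8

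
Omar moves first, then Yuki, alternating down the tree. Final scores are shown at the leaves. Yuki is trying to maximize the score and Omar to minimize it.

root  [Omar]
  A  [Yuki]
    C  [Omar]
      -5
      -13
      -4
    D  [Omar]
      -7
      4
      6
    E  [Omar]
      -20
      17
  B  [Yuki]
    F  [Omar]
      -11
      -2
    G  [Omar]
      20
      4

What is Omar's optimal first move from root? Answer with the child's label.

A

C (Omar): min(-5, -13, -4) = -13
D (Omar): min(-7, 4, 6) = -7
E (Omar): min(-20, 17) = -20
A (Yuki): max(-13, -7, -20) = -7
F (Omar): min(-11, -2) = -11
G (Omar): min(20, 4) = 4
B (Yuki): max(-11, 4) = 4
root (Omar): min(-7, 4) = -7
Omar at root wants the lowest of {A=-7, B=4}, so chooses A.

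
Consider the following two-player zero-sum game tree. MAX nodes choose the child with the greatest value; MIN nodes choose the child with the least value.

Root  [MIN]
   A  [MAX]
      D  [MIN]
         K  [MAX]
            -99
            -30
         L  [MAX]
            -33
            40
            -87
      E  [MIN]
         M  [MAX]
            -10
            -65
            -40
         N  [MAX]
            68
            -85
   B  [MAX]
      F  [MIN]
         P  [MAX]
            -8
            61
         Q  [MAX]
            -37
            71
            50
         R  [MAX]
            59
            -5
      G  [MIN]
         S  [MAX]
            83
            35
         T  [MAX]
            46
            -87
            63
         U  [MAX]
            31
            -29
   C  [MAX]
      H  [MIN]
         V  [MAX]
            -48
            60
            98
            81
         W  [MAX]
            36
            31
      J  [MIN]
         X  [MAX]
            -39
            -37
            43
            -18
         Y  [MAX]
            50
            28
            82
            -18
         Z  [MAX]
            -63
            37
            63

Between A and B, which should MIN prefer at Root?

A

K (MAX): max(-99, -30) = -30
L (MAX): max(-33, 40, -87) = 40
D (MIN): min(-30, 40) = -30
M (MAX): max(-10, -65, -40) = -10
N (MAX): max(68, -85) = 68
E (MIN): min(-10, 68) = -10
A (MAX): max(-30, -10) = -10
P (MAX): max(-8, 61) = 61
Q (MAX): max(-37, 71, 50) = 71
R (MAX): max(59, -5) = 59
F (MIN): min(61, 71, 59) = 59
S (MAX): max(83, 35) = 83
T (MAX): max(46, -87, 63) = 63
U (MAX): max(31, -29) = 31
G (MIN): min(83, 63, 31) = 31
B (MAX): max(59, 31) = 59
MIN prefers the lower value; A=-10, B=59. A is better since -10 < 59.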